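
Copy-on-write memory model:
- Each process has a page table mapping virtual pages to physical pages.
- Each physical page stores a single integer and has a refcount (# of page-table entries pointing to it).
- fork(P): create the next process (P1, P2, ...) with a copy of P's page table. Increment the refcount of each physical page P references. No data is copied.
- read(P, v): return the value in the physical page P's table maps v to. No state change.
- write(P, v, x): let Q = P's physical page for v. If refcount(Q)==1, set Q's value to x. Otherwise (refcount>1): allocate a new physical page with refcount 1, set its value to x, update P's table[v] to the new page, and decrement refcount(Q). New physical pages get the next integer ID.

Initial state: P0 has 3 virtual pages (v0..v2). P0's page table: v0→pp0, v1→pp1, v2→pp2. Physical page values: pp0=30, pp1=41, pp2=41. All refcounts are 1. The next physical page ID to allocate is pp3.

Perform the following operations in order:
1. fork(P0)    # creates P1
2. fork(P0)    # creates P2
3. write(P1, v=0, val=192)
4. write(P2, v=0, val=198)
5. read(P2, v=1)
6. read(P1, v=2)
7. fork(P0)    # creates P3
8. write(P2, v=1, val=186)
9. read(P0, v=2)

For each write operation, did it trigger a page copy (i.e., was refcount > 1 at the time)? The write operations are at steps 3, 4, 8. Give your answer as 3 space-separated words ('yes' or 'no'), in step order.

Op 1: fork(P0) -> P1. 3 ppages; refcounts: pp0:2 pp1:2 pp2:2
Op 2: fork(P0) -> P2. 3 ppages; refcounts: pp0:3 pp1:3 pp2:3
Op 3: write(P1, v0, 192). refcount(pp0)=3>1 -> COPY to pp3. 4 ppages; refcounts: pp0:2 pp1:3 pp2:3 pp3:1
Op 4: write(P2, v0, 198). refcount(pp0)=2>1 -> COPY to pp4. 5 ppages; refcounts: pp0:1 pp1:3 pp2:3 pp3:1 pp4:1
Op 5: read(P2, v1) -> 41. No state change.
Op 6: read(P1, v2) -> 41. No state change.
Op 7: fork(P0) -> P3. 5 ppages; refcounts: pp0:2 pp1:4 pp2:4 pp3:1 pp4:1
Op 8: write(P2, v1, 186). refcount(pp1)=4>1 -> COPY to pp5. 6 ppages; refcounts: pp0:2 pp1:3 pp2:4 pp3:1 pp4:1 pp5:1
Op 9: read(P0, v2) -> 41. No state change.

yes yes yes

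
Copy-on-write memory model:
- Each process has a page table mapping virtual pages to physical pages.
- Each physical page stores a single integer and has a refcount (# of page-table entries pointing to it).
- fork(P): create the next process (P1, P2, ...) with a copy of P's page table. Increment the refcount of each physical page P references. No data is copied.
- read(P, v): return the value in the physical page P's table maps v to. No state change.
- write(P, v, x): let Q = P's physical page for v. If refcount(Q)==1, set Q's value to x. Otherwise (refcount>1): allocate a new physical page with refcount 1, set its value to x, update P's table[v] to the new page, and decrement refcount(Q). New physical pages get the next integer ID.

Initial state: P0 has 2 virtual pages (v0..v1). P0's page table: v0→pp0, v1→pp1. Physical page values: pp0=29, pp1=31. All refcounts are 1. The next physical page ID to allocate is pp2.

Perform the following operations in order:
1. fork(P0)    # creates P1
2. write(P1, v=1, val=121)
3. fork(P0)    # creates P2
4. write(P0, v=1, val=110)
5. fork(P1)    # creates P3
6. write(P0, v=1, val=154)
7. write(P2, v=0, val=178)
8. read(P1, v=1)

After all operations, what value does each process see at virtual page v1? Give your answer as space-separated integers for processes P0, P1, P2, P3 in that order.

Op 1: fork(P0) -> P1. 2 ppages; refcounts: pp0:2 pp1:2
Op 2: write(P1, v1, 121). refcount(pp1)=2>1 -> COPY to pp2. 3 ppages; refcounts: pp0:2 pp1:1 pp2:1
Op 3: fork(P0) -> P2. 3 ppages; refcounts: pp0:3 pp1:2 pp2:1
Op 4: write(P0, v1, 110). refcount(pp1)=2>1 -> COPY to pp3. 4 ppages; refcounts: pp0:3 pp1:1 pp2:1 pp3:1
Op 5: fork(P1) -> P3. 4 ppages; refcounts: pp0:4 pp1:1 pp2:2 pp3:1
Op 6: write(P0, v1, 154). refcount(pp3)=1 -> write in place. 4 ppages; refcounts: pp0:4 pp1:1 pp2:2 pp3:1
Op 7: write(P2, v0, 178). refcount(pp0)=4>1 -> COPY to pp4. 5 ppages; refcounts: pp0:3 pp1:1 pp2:2 pp3:1 pp4:1
Op 8: read(P1, v1) -> 121. No state change.
P0: v1 -> pp3 = 154
P1: v1 -> pp2 = 121
P2: v1 -> pp1 = 31
P3: v1 -> pp2 = 121

Answer: 154 121 31 121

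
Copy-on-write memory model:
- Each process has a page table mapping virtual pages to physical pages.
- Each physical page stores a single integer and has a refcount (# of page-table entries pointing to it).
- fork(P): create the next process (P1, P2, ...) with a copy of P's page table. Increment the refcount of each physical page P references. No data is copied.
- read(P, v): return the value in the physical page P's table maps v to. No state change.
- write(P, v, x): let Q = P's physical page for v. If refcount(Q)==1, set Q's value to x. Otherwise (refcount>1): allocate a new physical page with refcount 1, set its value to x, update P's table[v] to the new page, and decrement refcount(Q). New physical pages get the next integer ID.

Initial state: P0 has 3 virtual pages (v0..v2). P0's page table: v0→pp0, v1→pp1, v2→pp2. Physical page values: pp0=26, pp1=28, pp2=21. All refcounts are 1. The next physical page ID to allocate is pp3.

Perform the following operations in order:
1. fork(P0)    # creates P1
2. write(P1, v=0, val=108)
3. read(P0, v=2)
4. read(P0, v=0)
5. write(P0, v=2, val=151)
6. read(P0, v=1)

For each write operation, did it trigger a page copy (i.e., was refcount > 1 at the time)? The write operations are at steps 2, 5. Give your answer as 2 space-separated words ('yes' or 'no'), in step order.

Op 1: fork(P0) -> P1. 3 ppages; refcounts: pp0:2 pp1:2 pp2:2
Op 2: write(P1, v0, 108). refcount(pp0)=2>1 -> COPY to pp3. 4 ppages; refcounts: pp0:1 pp1:2 pp2:2 pp3:1
Op 3: read(P0, v2) -> 21. No state change.
Op 4: read(P0, v0) -> 26. No state change.
Op 5: write(P0, v2, 151). refcount(pp2)=2>1 -> COPY to pp4. 5 ppages; refcounts: pp0:1 pp1:2 pp2:1 pp3:1 pp4:1
Op 6: read(P0, v1) -> 28. No state change.

yes yes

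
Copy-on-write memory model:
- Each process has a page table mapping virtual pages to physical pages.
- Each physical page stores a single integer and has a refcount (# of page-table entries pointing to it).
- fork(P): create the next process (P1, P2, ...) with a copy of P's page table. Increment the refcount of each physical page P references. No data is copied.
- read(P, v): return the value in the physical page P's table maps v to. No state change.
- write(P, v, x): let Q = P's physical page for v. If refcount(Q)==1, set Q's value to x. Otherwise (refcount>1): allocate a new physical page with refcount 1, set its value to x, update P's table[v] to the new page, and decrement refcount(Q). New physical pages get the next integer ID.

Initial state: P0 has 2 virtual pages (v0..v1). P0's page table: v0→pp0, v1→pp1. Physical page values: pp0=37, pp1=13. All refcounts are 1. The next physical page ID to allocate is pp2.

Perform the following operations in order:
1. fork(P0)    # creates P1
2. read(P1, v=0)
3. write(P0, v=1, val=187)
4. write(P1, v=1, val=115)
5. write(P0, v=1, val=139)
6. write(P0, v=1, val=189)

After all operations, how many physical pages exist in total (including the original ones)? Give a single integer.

Answer: 3

Derivation:
Op 1: fork(P0) -> P1. 2 ppages; refcounts: pp0:2 pp1:2
Op 2: read(P1, v0) -> 37. No state change.
Op 3: write(P0, v1, 187). refcount(pp1)=2>1 -> COPY to pp2. 3 ppages; refcounts: pp0:2 pp1:1 pp2:1
Op 4: write(P1, v1, 115). refcount(pp1)=1 -> write in place. 3 ppages; refcounts: pp0:2 pp1:1 pp2:1
Op 5: write(P0, v1, 139). refcount(pp2)=1 -> write in place. 3 ppages; refcounts: pp0:2 pp1:1 pp2:1
Op 6: write(P0, v1, 189). refcount(pp2)=1 -> write in place. 3 ppages; refcounts: pp0:2 pp1:1 pp2:1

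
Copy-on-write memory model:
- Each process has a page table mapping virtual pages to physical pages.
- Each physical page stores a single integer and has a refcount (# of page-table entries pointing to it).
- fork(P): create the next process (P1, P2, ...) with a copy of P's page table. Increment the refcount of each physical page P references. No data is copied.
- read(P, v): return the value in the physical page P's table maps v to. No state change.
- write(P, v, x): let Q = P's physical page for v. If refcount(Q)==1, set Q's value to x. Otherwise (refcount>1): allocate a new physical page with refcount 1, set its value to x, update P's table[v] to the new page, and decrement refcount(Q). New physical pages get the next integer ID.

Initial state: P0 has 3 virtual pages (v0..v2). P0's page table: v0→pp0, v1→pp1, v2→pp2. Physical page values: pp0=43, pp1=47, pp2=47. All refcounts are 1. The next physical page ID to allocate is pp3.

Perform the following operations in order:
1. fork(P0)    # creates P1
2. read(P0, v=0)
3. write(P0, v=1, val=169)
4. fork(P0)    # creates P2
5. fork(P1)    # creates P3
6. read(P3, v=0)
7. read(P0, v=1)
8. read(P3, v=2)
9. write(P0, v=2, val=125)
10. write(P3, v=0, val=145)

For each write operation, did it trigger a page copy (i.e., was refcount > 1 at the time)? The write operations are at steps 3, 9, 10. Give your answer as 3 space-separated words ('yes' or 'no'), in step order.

Op 1: fork(P0) -> P1. 3 ppages; refcounts: pp0:2 pp1:2 pp2:2
Op 2: read(P0, v0) -> 43. No state change.
Op 3: write(P0, v1, 169). refcount(pp1)=2>1 -> COPY to pp3. 4 ppages; refcounts: pp0:2 pp1:1 pp2:2 pp3:1
Op 4: fork(P0) -> P2. 4 ppages; refcounts: pp0:3 pp1:1 pp2:3 pp3:2
Op 5: fork(P1) -> P3. 4 ppages; refcounts: pp0:4 pp1:2 pp2:4 pp3:2
Op 6: read(P3, v0) -> 43. No state change.
Op 7: read(P0, v1) -> 169. No state change.
Op 8: read(P3, v2) -> 47. No state change.
Op 9: write(P0, v2, 125). refcount(pp2)=4>1 -> COPY to pp4. 5 ppages; refcounts: pp0:4 pp1:2 pp2:3 pp3:2 pp4:1
Op 10: write(P3, v0, 145). refcount(pp0)=4>1 -> COPY to pp5. 6 ppages; refcounts: pp0:3 pp1:2 pp2:3 pp3:2 pp4:1 pp5:1

yes yes yes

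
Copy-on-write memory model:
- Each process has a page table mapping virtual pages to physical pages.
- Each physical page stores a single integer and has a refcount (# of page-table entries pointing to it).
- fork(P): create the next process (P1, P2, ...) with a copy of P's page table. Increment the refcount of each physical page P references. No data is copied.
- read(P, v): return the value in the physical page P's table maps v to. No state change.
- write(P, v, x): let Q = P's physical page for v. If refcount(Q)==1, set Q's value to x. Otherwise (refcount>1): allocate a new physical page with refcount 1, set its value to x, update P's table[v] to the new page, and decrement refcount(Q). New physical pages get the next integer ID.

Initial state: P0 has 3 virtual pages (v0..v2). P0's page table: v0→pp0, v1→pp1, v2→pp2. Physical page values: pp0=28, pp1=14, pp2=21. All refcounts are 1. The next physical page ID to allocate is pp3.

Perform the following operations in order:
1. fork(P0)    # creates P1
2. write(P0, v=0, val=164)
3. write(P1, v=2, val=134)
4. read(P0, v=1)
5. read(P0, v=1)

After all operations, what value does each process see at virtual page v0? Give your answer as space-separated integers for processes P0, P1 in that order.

Answer: 164 28

Derivation:
Op 1: fork(P0) -> P1. 3 ppages; refcounts: pp0:2 pp1:2 pp2:2
Op 2: write(P0, v0, 164). refcount(pp0)=2>1 -> COPY to pp3. 4 ppages; refcounts: pp0:1 pp1:2 pp2:2 pp3:1
Op 3: write(P1, v2, 134). refcount(pp2)=2>1 -> COPY to pp4. 5 ppages; refcounts: pp0:1 pp1:2 pp2:1 pp3:1 pp4:1
Op 4: read(P0, v1) -> 14. No state change.
Op 5: read(P0, v1) -> 14. No state change.
P0: v0 -> pp3 = 164
P1: v0 -> pp0 = 28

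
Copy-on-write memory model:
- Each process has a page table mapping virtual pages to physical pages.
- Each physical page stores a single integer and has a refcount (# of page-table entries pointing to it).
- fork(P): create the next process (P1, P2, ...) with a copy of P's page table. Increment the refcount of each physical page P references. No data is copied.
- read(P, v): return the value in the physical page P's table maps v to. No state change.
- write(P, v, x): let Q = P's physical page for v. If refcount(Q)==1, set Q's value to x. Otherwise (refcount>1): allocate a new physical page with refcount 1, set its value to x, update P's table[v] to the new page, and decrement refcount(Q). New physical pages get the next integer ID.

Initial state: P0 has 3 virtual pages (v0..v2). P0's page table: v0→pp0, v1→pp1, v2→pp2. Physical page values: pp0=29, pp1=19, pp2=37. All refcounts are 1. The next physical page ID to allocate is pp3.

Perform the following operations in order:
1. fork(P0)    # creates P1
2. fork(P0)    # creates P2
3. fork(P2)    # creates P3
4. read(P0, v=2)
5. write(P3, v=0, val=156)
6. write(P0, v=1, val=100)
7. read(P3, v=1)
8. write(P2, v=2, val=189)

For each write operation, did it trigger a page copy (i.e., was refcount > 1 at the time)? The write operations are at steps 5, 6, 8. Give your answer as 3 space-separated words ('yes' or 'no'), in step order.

Op 1: fork(P0) -> P1. 3 ppages; refcounts: pp0:2 pp1:2 pp2:2
Op 2: fork(P0) -> P2. 3 ppages; refcounts: pp0:3 pp1:3 pp2:3
Op 3: fork(P2) -> P3. 3 ppages; refcounts: pp0:4 pp1:4 pp2:4
Op 4: read(P0, v2) -> 37. No state change.
Op 5: write(P3, v0, 156). refcount(pp0)=4>1 -> COPY to pp3. 4 ppages; refcounts: pp0:3 pp1:4 pp2:4 pp3:1
Op 6: write(P0, v1, 100). refcount(pp1)=4>1 -> COPY to pp4. 5 ppages; refcounts: pp0:3 pp1:3 pp2:4 pp3:1 pp4:1
Op 7: read(P3, v1) -> 19. No state change.
Op 8: write(P2, v2, 189). refcount(pp2)=4>1 -> COPY to pp5. 6 ppages; refcounts: pp0:3 pp1:3 pp2:3 pp3:1 pp4:1 pp5:1

yes yes yes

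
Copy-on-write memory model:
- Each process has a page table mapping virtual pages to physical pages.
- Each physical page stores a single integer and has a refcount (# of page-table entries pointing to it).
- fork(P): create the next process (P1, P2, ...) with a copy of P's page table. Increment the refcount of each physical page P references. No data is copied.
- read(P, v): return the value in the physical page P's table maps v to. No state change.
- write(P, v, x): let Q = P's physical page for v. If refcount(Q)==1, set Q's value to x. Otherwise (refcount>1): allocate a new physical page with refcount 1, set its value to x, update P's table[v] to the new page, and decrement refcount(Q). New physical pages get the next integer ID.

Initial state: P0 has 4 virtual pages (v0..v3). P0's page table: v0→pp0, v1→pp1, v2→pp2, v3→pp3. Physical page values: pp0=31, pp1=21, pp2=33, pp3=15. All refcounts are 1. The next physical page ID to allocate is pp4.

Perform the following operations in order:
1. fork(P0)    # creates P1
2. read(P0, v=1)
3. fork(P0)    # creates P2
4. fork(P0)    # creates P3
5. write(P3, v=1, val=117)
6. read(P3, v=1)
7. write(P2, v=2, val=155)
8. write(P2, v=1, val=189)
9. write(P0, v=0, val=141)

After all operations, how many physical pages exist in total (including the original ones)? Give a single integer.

Op 1: fork(P0) -> P1. 4 ppages; refcounts: pp0:2 pp1:2 pp2:2 pp3:2
Op 2: read(P0, v1) -> 21. No state change.
Op 3: fork(P0) -> P2. 4 ppages; refcounts: pp0:3 pp1:3 pp2:3 pp3:3
Op 4: fork(P0) -> P3. 4 ppages; refcounts: pp0:4 pp1:4 pp2:4 pp3:4
Op 5: write(P3, v1, 117). refcount(pp1)=4>1 -> COPY to pp4. 5 ppages; refcounts: pp0:4 pp1:3 pp2:4 pp3:4 pp4:1
Op 6: read(P3, v1) -> 117. No state change.
Op 7: write(P2, v2, 155). refcount(pp2)=4>1 -> COPY to pp5. 6 ppages; refcounts: pp0:4 pp1:3 pp2:3 pp3:4 pp4:1 pp5:1
Op 8: write(P2, v1, 189). refcount(pp1)=3>1 -> COPY to pp6. 7 ppages; refcounts: pp0:4 pp1:2 pp2:3 pp3:4 pp4:1 pp5:1 pp6:1
Op 9: write(P0, v0, 141). refcount(pp0)=4>1 -> COPY to pp7. 8 ppages; refcounts: pp0:3 pp1:2 pp2:3 pp3:4 pp4:1 pp5:1 pp6:1 pp7:1

Answer: 8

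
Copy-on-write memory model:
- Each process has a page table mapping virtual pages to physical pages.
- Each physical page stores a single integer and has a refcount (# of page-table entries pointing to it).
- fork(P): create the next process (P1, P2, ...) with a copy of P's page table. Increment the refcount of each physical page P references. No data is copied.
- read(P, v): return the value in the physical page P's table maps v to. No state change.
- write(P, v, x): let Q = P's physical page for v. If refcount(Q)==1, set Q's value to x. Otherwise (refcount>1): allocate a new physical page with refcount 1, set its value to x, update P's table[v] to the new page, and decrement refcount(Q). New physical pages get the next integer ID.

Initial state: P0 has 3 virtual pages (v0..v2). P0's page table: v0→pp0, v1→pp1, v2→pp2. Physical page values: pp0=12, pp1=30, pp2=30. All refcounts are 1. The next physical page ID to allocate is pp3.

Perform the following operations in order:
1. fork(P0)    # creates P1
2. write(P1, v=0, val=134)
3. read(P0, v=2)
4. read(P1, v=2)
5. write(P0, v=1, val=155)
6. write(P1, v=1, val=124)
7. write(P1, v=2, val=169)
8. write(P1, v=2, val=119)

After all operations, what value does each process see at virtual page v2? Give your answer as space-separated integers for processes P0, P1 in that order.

Op 1: fork(P0) -> P1. 3 ppages; refcounts: pp0:2 pp1:2 pp2:2
Op 2: write(P1, v0, 134). refcount(pp0)=2>1 -> COPY to pp3. 4 ppages; refcounts: pp0:1 pp1:2 pp2:2 pp3:1
Op 3: read(P0, v2) -> 30. No state change.
Op 4: read(P1, v2) -> 30. No state change.
Op 5: write(P0, v1, 155). refcount(pp1)=2>1 -> COPY to pp4. 5 ppages; refcounts: pp0:1 pp1:1 pp2:2 pp3:1 pp4:1
Op 6: write(P1, v1, 124). refcount(pp1)=1 -> write in place. 5 ppages; refcounts: pp0:1 pp1:1 pp2:2 pp3:1 pp4:1
Op 7: write(P1, v2, 169). refcount(pp2)=2>1 -> COPY to pp5. 6 ppages; refcounts: pp0:1 pp1:1 pp2:1 pp3:1 pp4:1 pp5:1
Op 8: write(P1, v2, 119). refcount(pp5)=1 -> write in place. 6 ppages; refcounts: pp0:1 pp1:1 pp2:1 pp3:1 pp4:1 pp5:1
P0: v2 -> pp2 = 30
P1: v2 -> pp5 = 119

Answer: 30 119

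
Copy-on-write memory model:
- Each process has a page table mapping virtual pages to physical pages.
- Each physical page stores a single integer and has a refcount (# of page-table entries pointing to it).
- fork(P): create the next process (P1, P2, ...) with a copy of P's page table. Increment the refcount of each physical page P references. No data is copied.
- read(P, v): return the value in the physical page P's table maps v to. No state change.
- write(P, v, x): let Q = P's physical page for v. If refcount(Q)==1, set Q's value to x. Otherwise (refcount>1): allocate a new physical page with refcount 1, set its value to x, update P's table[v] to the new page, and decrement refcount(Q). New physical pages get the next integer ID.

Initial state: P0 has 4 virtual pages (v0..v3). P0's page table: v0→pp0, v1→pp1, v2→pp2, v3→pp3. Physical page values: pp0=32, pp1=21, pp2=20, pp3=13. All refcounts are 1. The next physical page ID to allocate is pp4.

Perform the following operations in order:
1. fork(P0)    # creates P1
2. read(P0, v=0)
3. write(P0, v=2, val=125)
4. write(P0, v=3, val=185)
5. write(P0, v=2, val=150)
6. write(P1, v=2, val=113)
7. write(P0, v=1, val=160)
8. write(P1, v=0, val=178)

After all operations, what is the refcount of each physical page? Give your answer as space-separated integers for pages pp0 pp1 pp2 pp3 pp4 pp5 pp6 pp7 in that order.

Op 1: fork(P0) -> P1. 4 ppages; refcounts: pp0:2 pp1:2 pp2:2 pp3:2
Op 2: read(P0, v0) -> 32. No state change.
Op 3: write(P0, v2, 125). refcount(pp2)=2>1 -> COPY to pp4. 5 ppages; refcounts: pp0:2 pp1:2 pp2:1 pp3:2 pp4:1
Op 4: write(P0, v3, 185). refcount(pp3)=2>1 -> COPY to pp5. 6 ppages; refcounts: pp0:2 pp1:2 pp2:1 pp3:1 pp4:1 pp5:1
Op 5: write(P0, v2, 150). refcount(pp4)=1 -> write in place. 6 ppages; refcounts: pp0:2 pp1:2 pp2:1 pp3:1 pp4:1 pp5:1
Op 6: write(P1, v2, 113). refcount(pp2)=1 -> write in place. 6 ppages; refcounts: pp0:2 pp1:2 pp2:1 pp3:1 pp4:1 pp5:1
Op 7: write(P0, v1, 160). refcount(pp1)=2>1 -> COPY to pp6. 7 ppages; refcounts: pp0:2 pp1:1 pp2:1 pp3:1 pp4:1 pp5:1 pp6:1
Op 8: write(P1, v0, 178). refcount(pp0)=2>1 -> COPY to pp7. 8 ppages; refcounts: pp0:1 pp1:1 pp2:1 pp3:1 pp4:1 pp5:1 pp6:1 pp7:1

Answer: 1 1 1 1 1 1 1 1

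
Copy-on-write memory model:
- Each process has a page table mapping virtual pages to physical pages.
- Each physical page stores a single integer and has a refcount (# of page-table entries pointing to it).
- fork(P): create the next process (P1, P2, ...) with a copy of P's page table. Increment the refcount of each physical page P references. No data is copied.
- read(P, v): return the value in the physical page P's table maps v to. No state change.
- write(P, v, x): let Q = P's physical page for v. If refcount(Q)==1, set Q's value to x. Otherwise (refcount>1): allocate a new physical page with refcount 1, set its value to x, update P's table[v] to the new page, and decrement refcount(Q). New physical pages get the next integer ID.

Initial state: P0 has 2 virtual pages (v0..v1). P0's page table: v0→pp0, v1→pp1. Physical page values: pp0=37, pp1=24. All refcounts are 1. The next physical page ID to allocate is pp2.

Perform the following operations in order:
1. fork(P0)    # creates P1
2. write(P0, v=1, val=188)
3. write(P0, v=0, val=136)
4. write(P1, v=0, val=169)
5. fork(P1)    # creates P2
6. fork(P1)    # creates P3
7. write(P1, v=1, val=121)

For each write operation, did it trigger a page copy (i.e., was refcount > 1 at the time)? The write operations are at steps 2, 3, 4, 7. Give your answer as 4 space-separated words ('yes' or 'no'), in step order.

Op 1: fork(P0) -> P1. 2 ppages; refcounts: pp0:2 pp1:2
Op 2: write(P0, v1, 188). refcount(pp1)=2>1 -> COPY to pp2. 3 ppages; refcounts: pp0:2 pp1:1 pp2:1
Op 3: write(P0, v0, 136). refcount(pp0)=2>1 -> COPY to pp3. 4 ppages; refcounts: pp0:1 pp1:1 pp2:1 pp3:1
Op 4: write(P1, v0, 169). refcount(pp0)=1 -> write in place. 4 ppages; refcounts: pp0:1 pp1:1 pp2:1 pp3:1
Op 5: fork(P1) -> P2. 4 ppages; refcounts: pp0:2 pp1:2 pp2:1 pp3:1
Op 6: fork(P1) -> P3. 4 ppages; refcounts: pp0:3 pp1:3 pp2:1 pp3:1
Op 7: write(P1, v1, 121). refcount(pp1)=3>1 -> COPY to pp4. 5 ppages; refcounts: pp0:3 pp1:2 pp2:1 pp3:1 pp4:1

yes yes no yes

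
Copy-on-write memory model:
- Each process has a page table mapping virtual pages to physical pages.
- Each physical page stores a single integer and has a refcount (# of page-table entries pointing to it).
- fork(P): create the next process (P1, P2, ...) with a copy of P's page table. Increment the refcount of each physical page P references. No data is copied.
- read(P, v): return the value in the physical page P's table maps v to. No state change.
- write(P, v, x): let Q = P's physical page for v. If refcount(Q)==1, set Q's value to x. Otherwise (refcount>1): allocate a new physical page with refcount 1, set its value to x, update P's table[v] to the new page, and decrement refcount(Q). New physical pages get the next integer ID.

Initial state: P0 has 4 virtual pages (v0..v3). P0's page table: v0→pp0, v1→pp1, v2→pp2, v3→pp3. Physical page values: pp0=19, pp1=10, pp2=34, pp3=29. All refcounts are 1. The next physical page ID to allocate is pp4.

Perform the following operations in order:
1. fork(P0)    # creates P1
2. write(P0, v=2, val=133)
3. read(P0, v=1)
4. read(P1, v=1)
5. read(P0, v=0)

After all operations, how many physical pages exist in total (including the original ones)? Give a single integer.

Op 1: fork(P0) -> P1. 4 ppages; refcounts: pp0:2 pp1:2 pp2:2 pp3:2
Op 2: write(P0, v2, 133). refcount(pp2)=2>1 -> COPY to pp4. 5 ppages; refcounts: pp0:2 pp1:2 pp2:1 pp3:2 pp4:1
Op 3: read(P0, v1) -> 10. No state change.
Op 4: read(P1, v1) -> 10. No state change.
Op 5: read(P0, v0) -> 19. No state change.

Answer: 5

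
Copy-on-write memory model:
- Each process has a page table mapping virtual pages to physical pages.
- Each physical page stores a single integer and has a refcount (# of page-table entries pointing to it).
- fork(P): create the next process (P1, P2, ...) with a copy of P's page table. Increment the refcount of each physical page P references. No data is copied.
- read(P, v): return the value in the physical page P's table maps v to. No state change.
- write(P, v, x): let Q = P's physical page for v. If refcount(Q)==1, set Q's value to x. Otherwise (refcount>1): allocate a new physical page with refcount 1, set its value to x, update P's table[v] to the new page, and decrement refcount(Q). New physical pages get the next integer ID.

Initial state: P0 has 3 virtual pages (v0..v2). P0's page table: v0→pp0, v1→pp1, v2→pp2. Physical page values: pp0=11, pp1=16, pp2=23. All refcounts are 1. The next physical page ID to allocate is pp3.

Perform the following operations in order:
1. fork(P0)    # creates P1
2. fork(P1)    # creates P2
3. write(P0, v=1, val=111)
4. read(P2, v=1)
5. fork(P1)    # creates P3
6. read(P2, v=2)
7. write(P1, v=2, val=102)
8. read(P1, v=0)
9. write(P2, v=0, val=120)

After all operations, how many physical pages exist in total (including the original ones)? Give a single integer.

Op 1: fork(P0) -> P1. 3 ppages; refcounts: pp0:2 pp1:2 pp2:2
Op 2: fork(P1) -> P2. 3 ppages; refcounts: pp0:3 pp1:3 pp2:3
Op 3: write(P0, v1, 111). refcount(pp1)=3>1 -> COPY to pp3. 4 ppages; refcounts: pp0:3 pp1:2 pp2:3 pp3:1
Op 4: read(P2, v1) -> 16. No state change.
Op 5: fork(P1) -> P3. 4 ppages; refcounts: pp0:4 pp1:3 pp2:4 pp3:1
Op 6: read(P2, v2) -> 23. No state change.
Op 7: write(P1, v2, 102). refcount(pp2)=4>1 -> COPY to pp4. 5 ppages; refcounts: pp0:4 pp1:3 pp2:3 pp3:1 pp4:1
Op 8: read(P1, v0) -> 11. No state change.
Op 9: write(P2, v0, 120). refcount(pp0)=4>1 -> COPY to pp5. 6 ppages; refcounts: pp0:3 pp1:3 pp2:3 pp3:1 pp4:1 pp5:1

Answer: 6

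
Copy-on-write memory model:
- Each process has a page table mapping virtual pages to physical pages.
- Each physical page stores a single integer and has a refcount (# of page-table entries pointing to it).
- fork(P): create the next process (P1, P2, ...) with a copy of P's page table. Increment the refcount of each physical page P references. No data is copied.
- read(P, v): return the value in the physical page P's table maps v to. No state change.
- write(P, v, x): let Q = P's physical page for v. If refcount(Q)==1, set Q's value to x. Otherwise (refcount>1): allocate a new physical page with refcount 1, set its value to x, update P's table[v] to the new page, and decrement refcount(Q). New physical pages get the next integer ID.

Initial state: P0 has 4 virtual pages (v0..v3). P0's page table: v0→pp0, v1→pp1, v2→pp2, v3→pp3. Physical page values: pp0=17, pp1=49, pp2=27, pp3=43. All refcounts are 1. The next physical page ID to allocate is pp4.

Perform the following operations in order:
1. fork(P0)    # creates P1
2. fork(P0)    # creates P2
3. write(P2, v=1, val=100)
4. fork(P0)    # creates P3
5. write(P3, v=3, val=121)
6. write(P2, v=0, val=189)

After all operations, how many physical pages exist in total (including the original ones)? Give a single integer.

Op 1: fork(P0) -> P1. 4 ppages; refcounts: pp0:2 pp1:2 pp2:2 pp3:2
Op 2: fork(P0) -> P2. 4 ppages; refcounts: pp0:3 pp1:3 pp2:3 pp3:3
Op 3: write(P2, v1, 100). refcount(pp1)=3>1 -> COPY to pp4. 5 ppages; refcounts: pp0:3 pp1:2 pp2:3 pp3:3 pp4:1
Op 4: fork(P0) -> P3. 5 ppages; refcounts: pp0:4 pp1:3 pp2:4 pp3:4 pp4:1
Op 5: write(P3, v3, 121). refcount(pp3)=4>1 -> COPY to pp5. 6 ppages; refcounts: pp0:4 pp1:3 pp2:4 pp3:3 pp4:1 pp5:1
Op 6: write(P2, v0, 189). refcount(pp0)=4>1 -> COPY to pp6. 7 ppages; refcounts: pp0:3 pp1:3 pp2:4 pp3:3 pp4:1 pp5:1 pp6:1

Answer: 7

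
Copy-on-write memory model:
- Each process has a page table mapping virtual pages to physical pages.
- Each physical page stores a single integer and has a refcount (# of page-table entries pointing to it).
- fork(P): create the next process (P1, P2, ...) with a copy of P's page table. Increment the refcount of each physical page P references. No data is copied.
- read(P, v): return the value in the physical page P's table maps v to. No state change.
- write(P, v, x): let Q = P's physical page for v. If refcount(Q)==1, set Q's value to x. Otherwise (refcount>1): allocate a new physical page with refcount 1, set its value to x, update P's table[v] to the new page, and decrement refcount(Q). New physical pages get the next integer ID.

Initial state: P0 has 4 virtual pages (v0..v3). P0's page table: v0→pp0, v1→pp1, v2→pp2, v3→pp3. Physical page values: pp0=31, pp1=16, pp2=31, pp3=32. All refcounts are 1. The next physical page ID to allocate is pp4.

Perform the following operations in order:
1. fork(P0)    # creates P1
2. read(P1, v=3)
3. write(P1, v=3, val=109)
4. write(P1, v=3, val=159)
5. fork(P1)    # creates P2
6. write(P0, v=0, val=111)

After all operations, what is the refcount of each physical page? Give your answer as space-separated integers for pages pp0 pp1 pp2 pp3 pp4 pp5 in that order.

Op 1: fork(P0) -> P1. 4 ppages; refcounts: pp0:2 pp1:2 pp2:2 pp3:2
Op 2: read(P1, v3) -> 32. No state change.
Op 3: write(P1, v3, 109). refcount(pp3)=2>1 -> COPY to pp4. 5 ppages; refcounts: pp0:2 pp1:2 pp2:2 pp3:1 pp4:1
Op 4: write(P1, v3, 159). refcount(pp4)=1 -> write in place. 5 ppages; refcounts: pp0:2 pp1:2 pp2:2 pp3:1 pp4:1
Op 5: fork(P1) -> P2. 5 ppages; refcounts: pp0:3 pp1:3 pp2:3 pp3:1 pp4:2
Op 6: write(P0, v0, 111). refcount(pp0)=3>1 -> COPY to pp5. 6 ppages; refcounts: pp0:2 pp1:3 pp2:3 pp3:1 pp4:2 pp5:1

Answer: 2 3 3 1 2 1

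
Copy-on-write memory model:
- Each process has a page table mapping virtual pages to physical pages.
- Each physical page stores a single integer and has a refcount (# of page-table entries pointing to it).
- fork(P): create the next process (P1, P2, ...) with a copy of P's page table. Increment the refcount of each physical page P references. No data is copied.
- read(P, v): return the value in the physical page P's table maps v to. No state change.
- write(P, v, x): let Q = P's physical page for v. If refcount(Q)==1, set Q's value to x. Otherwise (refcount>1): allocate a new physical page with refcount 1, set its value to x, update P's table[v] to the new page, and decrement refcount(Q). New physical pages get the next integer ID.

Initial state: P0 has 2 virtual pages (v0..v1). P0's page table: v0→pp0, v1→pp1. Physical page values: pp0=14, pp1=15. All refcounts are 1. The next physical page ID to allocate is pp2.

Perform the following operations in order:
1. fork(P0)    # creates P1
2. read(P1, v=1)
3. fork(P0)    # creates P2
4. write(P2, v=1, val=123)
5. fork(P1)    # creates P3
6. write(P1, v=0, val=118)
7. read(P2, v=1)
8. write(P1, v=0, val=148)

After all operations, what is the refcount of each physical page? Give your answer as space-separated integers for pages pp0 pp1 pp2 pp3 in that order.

Op 1: fork(P0) -> P1. 2 ppages; refcounts: pp0:2 pp1:2
Op 2: read(P1, v1) -> 15. No state change.
Op 3: fork(P0) -> P2. 2 ppages; refcounts: pp0:3 pp1:3
Op 4: write(P2, v1, 123). refcount(pp1)=3>1 -> COPY to pp2. 3 ppages; refcounts: pp0:3 pp1:2 pp2:1
Op 5: fork(P1) -> P3. 3 ppages; refcounts: pp0:4 pp1:3 pp2:1
Op 6: write(P1, v0, 118). refcount(pp0)=4>1 -> COPY to pp3. 4 ppages; refcounts: pp0:3 pp1:3 pp2:1 pp3:1
Op 7: read(P2, v1) -> 123. No state change.
Op 8: write(P1, v0, 148). refcount(pp3)=1 -> write in place. 4 ppages; refcounts: pp0:3 pp1:3 pp2:1 pp3:1

Answer: 3 3 1 1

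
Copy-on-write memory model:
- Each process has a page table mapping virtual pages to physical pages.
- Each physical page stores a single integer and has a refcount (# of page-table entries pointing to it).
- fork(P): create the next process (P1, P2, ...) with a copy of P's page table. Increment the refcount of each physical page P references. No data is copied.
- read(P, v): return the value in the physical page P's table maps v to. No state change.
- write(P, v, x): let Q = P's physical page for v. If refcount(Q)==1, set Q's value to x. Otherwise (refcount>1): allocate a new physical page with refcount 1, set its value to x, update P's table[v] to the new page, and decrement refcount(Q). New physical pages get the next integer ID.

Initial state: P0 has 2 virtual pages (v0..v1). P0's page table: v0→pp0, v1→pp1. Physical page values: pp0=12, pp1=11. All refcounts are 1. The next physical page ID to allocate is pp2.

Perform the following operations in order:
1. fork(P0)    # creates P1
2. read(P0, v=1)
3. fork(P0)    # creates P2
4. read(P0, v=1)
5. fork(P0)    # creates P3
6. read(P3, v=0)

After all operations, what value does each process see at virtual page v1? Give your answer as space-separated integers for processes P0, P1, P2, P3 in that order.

Answer: 11 11 11 11

Derivation:
Op 1: fork(P0) -> P1. 2 ppages; refcounts: pp0:2 pp1:2
Op 2: read(P0, v1) -> 11. No state change.
Op 3: fork(P0) -> P2. 2 ppages; refcounts: pp0:3 pp1:3
Op 4: read(P0, v1) -> 11. No state change.
Op 5: fork(P0) -> P3. 2 ppages; refcounts: pp0:4 pp1:4
Op 6: read(P3, v0) -> 12. No state change.
P0: v1 -> pp1 = 11
P1: v1 -> pp1 = 11
P2: v1 -> pp1 = 11
P3: v1 -> pp1 = 11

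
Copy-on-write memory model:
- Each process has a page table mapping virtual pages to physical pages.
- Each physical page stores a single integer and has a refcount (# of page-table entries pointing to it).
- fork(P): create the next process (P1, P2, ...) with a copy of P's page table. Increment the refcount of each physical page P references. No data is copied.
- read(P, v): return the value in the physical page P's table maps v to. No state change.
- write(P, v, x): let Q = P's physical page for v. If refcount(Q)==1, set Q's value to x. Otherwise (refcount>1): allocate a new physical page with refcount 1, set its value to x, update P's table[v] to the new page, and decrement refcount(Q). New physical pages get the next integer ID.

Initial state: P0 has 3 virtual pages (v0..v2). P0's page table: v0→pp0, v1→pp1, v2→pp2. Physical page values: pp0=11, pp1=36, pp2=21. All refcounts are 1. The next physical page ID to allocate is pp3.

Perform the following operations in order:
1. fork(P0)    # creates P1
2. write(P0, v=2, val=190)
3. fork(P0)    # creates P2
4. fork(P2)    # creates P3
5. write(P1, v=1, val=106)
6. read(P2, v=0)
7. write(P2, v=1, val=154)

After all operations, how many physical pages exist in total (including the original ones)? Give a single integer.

Answer: 6

Derivation:
Op 1: fork(P0) -> P1. 3 ppages; refcounts: pp0:2 pp1:2 pp2:2
Op 2: write(P0, v2, 190). refcount(pp2)=2>1 -> COPY to pp3. 4 ppages; refcounts: pp0:2 pp1:2 pp2:1 pp3:1
Op 3: fork(P0) -> P2. 4 ppages; refcounts: pp0:3 pp1:3 pp2:1 pp3:2
Op 4: fork(P2) -> P3. 4 ppages; refcounts: pp0:4 pp1:4 pp2:1 pp3:3
Op 5: write(P1, v1, 106). refcount(pp1)=4>1 -> COPY to pp4. 5 ppages; refcounts: pp0:4 pp1:3 pp2:1 pp3:3 pp4:1
Op 6: read(P2, v0) -> 11. No state change.
Op 7: write(P2, v1, 154). refcount(pp1)=3>1 -> COPY to pp5. 6 ppages; refcounts: pp0:4 pp1:2 pp2:1 pp3:3 pp4:1 pp5:1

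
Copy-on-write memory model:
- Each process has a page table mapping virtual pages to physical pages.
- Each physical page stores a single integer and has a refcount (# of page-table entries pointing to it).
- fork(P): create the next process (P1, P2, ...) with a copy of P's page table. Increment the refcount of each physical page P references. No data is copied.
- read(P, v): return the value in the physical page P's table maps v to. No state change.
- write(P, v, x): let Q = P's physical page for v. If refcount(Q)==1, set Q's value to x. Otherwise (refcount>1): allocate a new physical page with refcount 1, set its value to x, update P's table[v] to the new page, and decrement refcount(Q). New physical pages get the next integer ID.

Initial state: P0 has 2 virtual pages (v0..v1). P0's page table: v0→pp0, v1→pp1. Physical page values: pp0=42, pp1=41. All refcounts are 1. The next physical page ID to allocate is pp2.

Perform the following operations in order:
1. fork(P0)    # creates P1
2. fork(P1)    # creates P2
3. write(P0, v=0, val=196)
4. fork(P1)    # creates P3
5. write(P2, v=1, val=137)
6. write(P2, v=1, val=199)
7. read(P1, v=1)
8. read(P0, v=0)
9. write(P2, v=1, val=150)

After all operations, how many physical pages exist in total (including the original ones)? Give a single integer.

Answer: 4

Derivation:
Op 1: fork(P0) -> P1. 2 ppages; refcounts: pp0:2 pp1:2
Op 2: fork(P1) -> P2. 2 ppages; refcounts: pp0:3 pp1:3
Op 3: write(P0, v0, 196). refcount(pp0)=3>1 -> COPY to pp2. 3 ppages; refcounts: pp0:2 pp1:3 pp2:1
Op 4: fork(P1) -> P3. 3 ppages; refcounts: pp0:3 pp1:4 pp2:1
Op 5: write(P2, v1, 137). refcount(pp1)=4>1 -> COPY to pp3. 4 ppages; refcounts: pp0:3 pp1:3 pp2:1 pp3:1
Op 6: write(P2, v1, 199). refcount(pp3)=1 -> write in place. 4 ppages; refcounts: pp0:3 pp1:3 pp2:1 pp3:1
Op 7: read(P1, v1) -> 41. No state change.
Op 8: read(P0, v0) -> 196. No state change.
Op 9: write(P2, v1, 150). refcount(pp3)=1 -> write in place. 4 ppages; refcounts: pp0:3 pp1:3 pp2:1 pp3:1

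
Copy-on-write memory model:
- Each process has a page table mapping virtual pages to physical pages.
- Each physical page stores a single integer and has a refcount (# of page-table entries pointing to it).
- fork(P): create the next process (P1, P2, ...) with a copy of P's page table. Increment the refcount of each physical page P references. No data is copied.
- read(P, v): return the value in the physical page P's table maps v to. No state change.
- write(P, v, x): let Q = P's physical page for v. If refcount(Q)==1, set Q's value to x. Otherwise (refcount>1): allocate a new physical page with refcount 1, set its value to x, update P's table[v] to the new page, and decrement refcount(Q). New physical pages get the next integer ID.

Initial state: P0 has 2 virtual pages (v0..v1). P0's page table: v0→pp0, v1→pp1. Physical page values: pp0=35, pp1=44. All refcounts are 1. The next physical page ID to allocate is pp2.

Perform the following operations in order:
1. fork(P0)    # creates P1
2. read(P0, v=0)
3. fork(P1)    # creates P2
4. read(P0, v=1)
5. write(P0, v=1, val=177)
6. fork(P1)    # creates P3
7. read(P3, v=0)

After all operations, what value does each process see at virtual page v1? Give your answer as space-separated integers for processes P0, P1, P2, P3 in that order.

Answer: 177 44 44 44

Derivation:
Op 1: fork(P0) -> P1. 2 ppages; refcounts: pp0:2 pp1:2
Op 2: read(P0, v0) -> 35. No state change.
Op 3: fork(P1) -> P2. 2 ppages; refcounts: pp0:3 pp1:3
Op 4: read(P0, v1) -> 44. No state change.
Op 5: write(P0, v1, 177). refcount(pp1)=3>1 -> COPY to pp2. 3 ppages; refcounts: pp0:3 pp1:2 pp2:1
Op 6: fork(P1) -> P3. 3 ppages; refcounts: pp0:4 pp1:3 pp2:1
Op 7: read(P3, v0) -> 35. No state change.
P0: v1 -> pp2 = 177
P1: v1 -> pp1 = 44
P2: v1 -> pp1 = 44
P3: v1 -> pp1 = 44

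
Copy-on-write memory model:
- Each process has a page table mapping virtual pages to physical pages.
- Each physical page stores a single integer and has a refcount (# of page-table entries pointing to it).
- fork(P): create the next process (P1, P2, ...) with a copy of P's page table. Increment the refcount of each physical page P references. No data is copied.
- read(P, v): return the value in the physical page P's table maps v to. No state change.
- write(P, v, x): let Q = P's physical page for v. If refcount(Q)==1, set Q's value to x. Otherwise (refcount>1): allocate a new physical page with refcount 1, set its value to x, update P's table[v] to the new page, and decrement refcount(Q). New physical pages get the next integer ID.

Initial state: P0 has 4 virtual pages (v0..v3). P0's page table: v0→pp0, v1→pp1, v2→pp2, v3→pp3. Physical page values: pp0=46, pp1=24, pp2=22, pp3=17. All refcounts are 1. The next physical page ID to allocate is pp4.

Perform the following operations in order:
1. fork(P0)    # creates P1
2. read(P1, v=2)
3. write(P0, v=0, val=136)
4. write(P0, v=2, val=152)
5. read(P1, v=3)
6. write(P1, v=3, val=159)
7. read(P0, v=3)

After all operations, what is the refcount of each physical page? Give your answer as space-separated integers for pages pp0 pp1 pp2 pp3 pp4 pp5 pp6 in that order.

Op 1: fork(P0) -> P1. 4 ppages; refcounts: pp0:2 pp1:2 pp2:2 pp3:2
Op 2: read(P1, v2) -> 22. No state change.
Op 3: write(P0, v0, 136). refcount(pp0)=2>1 -> COPY to pp4. 5 ppages; refcounts: pp0:1 pp1:2 pp2:2 pp3:2 pp4:1
Op 4: write(P0, v2, 152). refcount(pp2)=2>1 -> COPY to pp5. 6 ppages; refcounts: pp0:1 pp1:2 pp2:1 pp3:2 pp4:1 pp5:1
Op 5: read(P1, v3) -> 17. No state change.
Op 6: write(P1, v3, 159). refcount(pp3)=2>1 -> COPY to pp6. 7 ppages; refcounts: pp0:1 pp1:2 pp2:1 pp3:1 pp4:1 pp5:1 pp6:1
Op 7: read(P0, v3) -> 17. No state change.

Answer: 1 2 1 1 1 1 1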